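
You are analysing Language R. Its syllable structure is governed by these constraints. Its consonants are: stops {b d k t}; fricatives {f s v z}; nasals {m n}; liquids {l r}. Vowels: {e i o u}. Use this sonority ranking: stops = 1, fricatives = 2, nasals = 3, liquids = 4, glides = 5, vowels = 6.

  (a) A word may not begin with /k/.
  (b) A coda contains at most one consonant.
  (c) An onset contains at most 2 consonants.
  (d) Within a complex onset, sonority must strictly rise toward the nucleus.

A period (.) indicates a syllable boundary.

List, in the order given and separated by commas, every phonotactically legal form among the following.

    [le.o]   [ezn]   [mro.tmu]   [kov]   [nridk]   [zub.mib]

[le.o], [mro.tmu], [zub.mib]

[le.o] — σ1 onset /l/, coda /∅/ ok; σ2 onset /∅/, coda /∅/ ok → phonotactically legal
[ezn] — violates constraint (b): syllable 1 coda /zn/ has 2 consonants (> 1) → phonotactically illegal
[mro.tmu] — σ1 onset /mr/ (3→4 rises), coda /∅/ ok; σ2 onset /tm/ (1→3 rises), coda /∅/ ok → phonotactically legal
[kov] — violates constraint (a): word begins with /k/ → phonotactically illegal
[nridk] — violates constraint (b): syllable 1 coda /dk/ has 2 consonants (> 1) → phonotactically illegal
[zub.mib] — σ1 onset /z/, coda /b/ ok; σ2 onset /m/, coda /b/ ok → phonotactically legal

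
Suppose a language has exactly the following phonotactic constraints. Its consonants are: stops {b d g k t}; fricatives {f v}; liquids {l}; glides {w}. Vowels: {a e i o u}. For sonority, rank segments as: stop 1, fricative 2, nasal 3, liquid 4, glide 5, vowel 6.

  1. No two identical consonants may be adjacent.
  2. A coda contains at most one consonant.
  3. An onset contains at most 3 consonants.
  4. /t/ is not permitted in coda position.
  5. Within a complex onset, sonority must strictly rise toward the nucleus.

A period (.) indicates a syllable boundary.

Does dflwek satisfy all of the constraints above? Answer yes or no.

dflwek — violates constraint 3: syllable 1 onset /dflw/ has 4 consonants (> 3) → not permitted

no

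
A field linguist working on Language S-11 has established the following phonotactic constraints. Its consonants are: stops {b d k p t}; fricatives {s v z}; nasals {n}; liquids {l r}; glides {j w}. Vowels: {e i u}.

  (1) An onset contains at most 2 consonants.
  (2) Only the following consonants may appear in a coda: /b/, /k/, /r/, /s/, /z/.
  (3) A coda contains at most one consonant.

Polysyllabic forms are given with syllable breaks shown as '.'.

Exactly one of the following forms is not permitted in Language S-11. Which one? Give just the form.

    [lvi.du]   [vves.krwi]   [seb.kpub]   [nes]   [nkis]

[lvi.du] — σ1 onset /lv/ (2C), coda /∅/ ok; σ2 onset /d/, coda /∅/ ok → permitted
[vves.krwi] — violates constraint 1: syllable 2 onset /krw/ has 3 consonants (> 2) → not permitted
[seb.kpub] — σ1 onset /s/, coda /b/ ok; σ2 onset /kp/ (2C), coda /b/ ok → permitted
[nes] — σ1 onset /n/, coda /s/ ok → permitted
[nkis] — σ1 onset /nk/ (2C), coda /s/ ok → permitted

[vves.krwi]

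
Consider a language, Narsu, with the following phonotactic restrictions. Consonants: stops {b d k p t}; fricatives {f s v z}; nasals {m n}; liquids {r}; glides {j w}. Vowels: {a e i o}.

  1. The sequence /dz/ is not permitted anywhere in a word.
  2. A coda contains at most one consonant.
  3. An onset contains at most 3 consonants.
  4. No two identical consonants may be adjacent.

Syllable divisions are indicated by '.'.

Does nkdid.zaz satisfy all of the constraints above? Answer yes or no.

nkdid.zaz — violates constraint 1: contains banned sequence /dz/ → not permitted

no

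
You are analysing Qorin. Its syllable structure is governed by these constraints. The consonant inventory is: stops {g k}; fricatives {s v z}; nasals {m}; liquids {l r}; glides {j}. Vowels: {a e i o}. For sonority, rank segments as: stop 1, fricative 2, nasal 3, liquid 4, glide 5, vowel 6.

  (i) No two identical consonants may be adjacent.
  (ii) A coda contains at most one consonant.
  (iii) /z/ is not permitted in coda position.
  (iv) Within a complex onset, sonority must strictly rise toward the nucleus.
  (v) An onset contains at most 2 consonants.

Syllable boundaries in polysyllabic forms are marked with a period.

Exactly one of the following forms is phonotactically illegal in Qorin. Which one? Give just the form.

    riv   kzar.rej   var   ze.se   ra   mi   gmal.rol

kzar.rej

riv — σ1 onset /r/, coda /v/ ok → phonotactically legal
kzar.rej — violates constraint (i): adjacent identical consonants /rr/ → phonotactically illegal
var — σ1 onset /v/, coda /r/ ok → phonotactically legal
ze.se — σ1 onset /z/, coda /∅/ ok; σ2 onset /s/, coda /∅/ ok → phonotactically legal
ra — σ1 onset /r/, coda /∅/ ok → phonotactically legal
mi — σ1 onset /m/, coda /∅/ ok → phonotactically legal
gmal.rol — σ1 onset /gm/ (1→3 rises), coda /l/ ok; σ2 onset /r/, coda /l/ ok → phonotactically legal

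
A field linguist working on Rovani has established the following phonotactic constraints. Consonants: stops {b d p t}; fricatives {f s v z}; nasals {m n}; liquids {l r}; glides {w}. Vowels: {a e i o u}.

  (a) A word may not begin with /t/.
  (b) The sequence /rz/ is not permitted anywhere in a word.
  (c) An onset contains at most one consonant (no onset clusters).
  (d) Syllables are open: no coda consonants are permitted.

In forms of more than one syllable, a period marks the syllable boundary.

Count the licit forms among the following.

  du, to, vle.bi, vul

1

du — σ1 onset /d/, coda /∅/ ok → licit
to — violates constraint (a): word begins with /t/ → illicit
vle.bi — violates constraint (c): syllable 1 onset /vl/ has 2 consonants (> 1) → illicit
vul — violates constraint (d): syllable 1 coda /l/ has 1 consonant (> 0) → illicit
Licit: du → 1.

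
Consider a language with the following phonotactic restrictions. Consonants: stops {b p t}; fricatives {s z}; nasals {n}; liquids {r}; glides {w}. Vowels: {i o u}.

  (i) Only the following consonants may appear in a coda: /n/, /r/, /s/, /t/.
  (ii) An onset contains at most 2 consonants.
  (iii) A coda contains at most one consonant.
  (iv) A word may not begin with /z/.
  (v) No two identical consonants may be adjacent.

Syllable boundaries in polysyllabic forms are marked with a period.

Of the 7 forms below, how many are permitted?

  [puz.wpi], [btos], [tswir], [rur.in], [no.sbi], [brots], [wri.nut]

[puz.wpi] — violates constraint (i): syllable 1 coda contains /z/, which is not a licensed coda consonant → not permitted
[btos] — σ1 onset /bt/ (2C), coda /s/ ok → permitted
[tswir] — violates constraint (ii): syllable 1 onset /tsw/ has 3 consonants (> 2) → not permitted
[rur.in] — σ1 onset /r/, coda /r/ ok; σ2 onset /∅/, coda /n/ ok → permitted
[no.sbi] — σ1 onset /n/, coda /∅/ ok; σ2 onset /sb/ (2C), coda /∅/ ok → permitted
[brots] — violates constraint (iii): syllable 1 coda /ts/ has 2 consonants (> 1) → not permitted
[wri.nut] — σ1 onset /wr/ (2C), coda /∅/ ok; σ2 onset /n/, coda /t/ ok → permitted
Permitted: [btos], [rur.in], [no.sbi], [wri.nut] → 4.

4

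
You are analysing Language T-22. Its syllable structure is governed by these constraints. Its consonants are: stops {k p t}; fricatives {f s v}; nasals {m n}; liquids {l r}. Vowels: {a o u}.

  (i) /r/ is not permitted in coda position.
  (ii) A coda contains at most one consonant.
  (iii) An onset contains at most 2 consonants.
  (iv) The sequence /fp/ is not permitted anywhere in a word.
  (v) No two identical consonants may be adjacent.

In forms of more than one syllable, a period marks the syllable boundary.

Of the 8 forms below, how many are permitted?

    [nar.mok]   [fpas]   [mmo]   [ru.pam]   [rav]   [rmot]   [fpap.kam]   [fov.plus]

4

[nar.mok] — violates constraint (i): syllable 1 coda contains /r/ → not permitted
[fpas] — violates constraint (iv): contains banned sequence /fp/ → not permitted
[mmo] — violates constraint (v): adjacent identical consonants /mm/ → not permitted
[ru.pam] — σ1 onset /r/, coda /∅/ ok; σ2 onset /p/, coda /m/ ok → permitted
[rav] — σ1 onset /r/, coda /v/ ok → permitted
[rmot] — σ1 onset /rm/ (2C), coda /t/ ok → permitted
[fpap.kam] — violates constraint (iv): contains banned sequence /fp/ → not permitted
[fov.plus] — σ1 onset /f/, coda /v/ ok; σ2 onset /pl/ (2C), coda /s/ ok → permitted
Permitted: [ru.pam], [rav], [rmot], [fov.plus] → 4.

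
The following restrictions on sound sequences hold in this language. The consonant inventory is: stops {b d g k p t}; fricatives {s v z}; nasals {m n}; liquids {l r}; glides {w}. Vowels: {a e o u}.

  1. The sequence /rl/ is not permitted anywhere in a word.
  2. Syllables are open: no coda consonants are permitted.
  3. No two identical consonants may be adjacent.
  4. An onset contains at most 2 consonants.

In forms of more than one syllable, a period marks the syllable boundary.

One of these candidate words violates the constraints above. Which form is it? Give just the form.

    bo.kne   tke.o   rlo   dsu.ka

bo.kne — σ1 onset /b/, coda /∅/ ok; σ2 onset /kn/ (2C), coda /∅/ ok → phonotactically legal
tke.o — σ1 onset /tk/ (2C), coda /∅/ ok; σ2 onset /∅/, coda /∅/ ok → phonotactically legal
rlo — violates constraint 1: contains banned sequence /rl/ → phonotactically illegal
dsu.ka — σ1 onset /ds/ (2C), coda /∅/ ok; σ2 onset /k/, coda /∅/ ok → phonotactically legal

rlo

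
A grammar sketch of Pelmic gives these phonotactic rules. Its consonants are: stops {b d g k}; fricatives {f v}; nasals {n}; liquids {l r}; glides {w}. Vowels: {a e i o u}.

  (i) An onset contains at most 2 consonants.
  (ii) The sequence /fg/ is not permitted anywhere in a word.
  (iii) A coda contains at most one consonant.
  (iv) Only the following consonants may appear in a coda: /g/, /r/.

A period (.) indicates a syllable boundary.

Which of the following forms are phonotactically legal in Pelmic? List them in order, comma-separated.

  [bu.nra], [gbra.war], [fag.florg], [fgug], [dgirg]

[bu.nra]

[bu.nra] — σ1 onset /b/, coda /∅/ ok; σ2 onset /nr/ (2C), coda /∅/ ok → phonotactically legal
[gbra.war] — violates constraint (i): syllable 1 onset /gbr/ has 3 consonants (> 2) → phonotactically illegal
[fag.florg] — violates constraint (iii): syllable 2 coda /rg/ has 2 consonants (> 1) → phonotactically illegal
[fgug] — violates constraint (ii): contains banned sequence /fg/ → phonotactically illegal
[dgirg] — violates constraint (iii): syllable 1 coda /rg/ has 2 consonants (> 1) → phonotactically illegal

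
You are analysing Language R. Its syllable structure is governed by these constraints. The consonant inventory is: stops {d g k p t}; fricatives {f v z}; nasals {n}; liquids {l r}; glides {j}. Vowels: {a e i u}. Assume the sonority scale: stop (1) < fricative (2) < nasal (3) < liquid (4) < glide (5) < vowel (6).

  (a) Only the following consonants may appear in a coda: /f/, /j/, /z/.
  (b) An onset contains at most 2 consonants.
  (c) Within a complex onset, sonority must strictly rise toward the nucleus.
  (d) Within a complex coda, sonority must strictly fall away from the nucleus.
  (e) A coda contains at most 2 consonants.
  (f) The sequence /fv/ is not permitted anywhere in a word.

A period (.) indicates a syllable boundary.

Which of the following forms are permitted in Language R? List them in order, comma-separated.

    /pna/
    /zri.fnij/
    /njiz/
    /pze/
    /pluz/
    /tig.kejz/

/pna/ — σ1 onset /pn/ (1→3 rises), coda /∅/ ok → permitted
/zri.fnij/ — σ1 onset /zr/ (2→4 rises), coda /∅/ ok; σ2 onset /fn/ (2→3 rises), coda /j/ ok → permitted
/njiz/ — σ1 onset /nj/ (3→5 rises), coda /z/ ok → permitted
/pze/ — σ1 onset /pz/ (1→2 rises), coda /∅/ ok → permitted
/pluz/ — σ1 onset /pl/ (1→4 rises), coda /z/ ok → permitted
/tig.kejz/ — violates constraint (a): syllable 1 coda contains /g/, which is not a licensed coda consonant → not permitted

/pna/, /zri.fnij/, /njiz/, /pze/, /pluz/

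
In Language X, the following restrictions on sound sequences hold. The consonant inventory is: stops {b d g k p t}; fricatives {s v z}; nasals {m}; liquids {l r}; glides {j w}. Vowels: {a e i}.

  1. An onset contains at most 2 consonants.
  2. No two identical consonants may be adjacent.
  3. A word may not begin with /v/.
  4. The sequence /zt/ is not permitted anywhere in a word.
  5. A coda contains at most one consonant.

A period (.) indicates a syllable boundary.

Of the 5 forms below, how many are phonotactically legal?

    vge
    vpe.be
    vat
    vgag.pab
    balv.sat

vge — violates constraint 3: word begins with /v/ → phonotactically illegal
vpe.be — violates constraint 3: word begins with /v/ → phonotactically illegal
vat — violates constraint 3: word begins with /v/ → phonotactically illegal
vgag.pab — violates constraint 3: word begins with /v/ → phonotactically illegal
balv.sat — violates constraint 5: syllable 1 coda /lv/ has 2 consonants (> 1) → phonotactically illegal
No form is phonotactically legal → 0.

0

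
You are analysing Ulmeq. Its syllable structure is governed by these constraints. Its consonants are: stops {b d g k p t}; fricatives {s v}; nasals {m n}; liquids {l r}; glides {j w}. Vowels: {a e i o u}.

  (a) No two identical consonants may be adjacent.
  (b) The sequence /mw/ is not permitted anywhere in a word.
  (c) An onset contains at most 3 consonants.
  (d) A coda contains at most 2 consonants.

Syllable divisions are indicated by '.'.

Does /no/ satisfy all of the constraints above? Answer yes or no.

/no/ — σ1 onset /n/, coda /∅/ ok → permitted

yes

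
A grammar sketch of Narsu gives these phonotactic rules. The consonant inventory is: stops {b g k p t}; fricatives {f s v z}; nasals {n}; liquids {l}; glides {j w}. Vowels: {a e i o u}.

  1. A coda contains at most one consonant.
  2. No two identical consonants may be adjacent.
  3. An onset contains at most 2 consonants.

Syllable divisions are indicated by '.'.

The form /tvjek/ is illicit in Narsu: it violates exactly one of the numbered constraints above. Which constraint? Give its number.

3

/tvjek/: syllable 1 onset /tvj/ has 3 consonants (> 2).
This is a violation of constraint 3: "An onset contains at most 2 consonants."
The remaining constraints (1, 2) are satisfied.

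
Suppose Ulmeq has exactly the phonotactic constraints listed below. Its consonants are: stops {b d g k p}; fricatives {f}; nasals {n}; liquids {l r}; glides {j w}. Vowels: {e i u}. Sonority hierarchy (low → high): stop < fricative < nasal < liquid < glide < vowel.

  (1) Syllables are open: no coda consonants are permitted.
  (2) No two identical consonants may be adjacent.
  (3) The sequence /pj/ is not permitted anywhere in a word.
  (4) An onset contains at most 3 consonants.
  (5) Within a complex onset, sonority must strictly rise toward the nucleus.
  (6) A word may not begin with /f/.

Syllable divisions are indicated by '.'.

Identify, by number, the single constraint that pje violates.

pje: contains banned sequence /pj/.
This is a violation of constraint 3: "The sequence /pj/ is not permitted anywhere in a word."
The remaining constraints (1, 2, 4, 5, 6) are satisfied.

3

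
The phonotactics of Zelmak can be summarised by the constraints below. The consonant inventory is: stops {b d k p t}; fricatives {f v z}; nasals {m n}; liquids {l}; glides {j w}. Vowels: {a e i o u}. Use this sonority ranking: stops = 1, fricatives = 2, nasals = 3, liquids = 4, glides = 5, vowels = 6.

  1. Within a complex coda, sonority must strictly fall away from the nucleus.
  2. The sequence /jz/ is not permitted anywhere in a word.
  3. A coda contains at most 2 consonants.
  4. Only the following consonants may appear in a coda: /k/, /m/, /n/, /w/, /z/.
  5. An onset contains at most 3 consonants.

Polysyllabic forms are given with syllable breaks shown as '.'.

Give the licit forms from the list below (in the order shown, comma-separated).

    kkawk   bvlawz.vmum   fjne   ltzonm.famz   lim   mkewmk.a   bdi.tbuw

kkawk, bvlawz.vmum, fjne, lim, bdi.tbuw

kkawk — σ1 onset /kk/ (2C), coda /wk/ (5→1 falls) ok → licit
bvlawz.vmum — σ1 onset /bvl/ (3C), coda /wz/ (5→2 falls) ok; σ2 onset /vm/ (2C), coda /m/ ok → licit
fjne — σ1 onset /fjn/ (3C), coda /∅/ ok → licit
ltzonm.famz — violates constraint 1: syllable 1 coda /nm/: /n/ (nasal, 3) → /m/ (nasal, 3) does not fall → illicit
lim — σ1 onset /l/, coda /m/ ok → licit
mkewmk.a — violates constraint 3: syllable 1 coda /wmk/ has 3 consonants (> 2) → illicit
bdi.tbuw — σ1 onset /bd/ (2C), coda /∅/ ok; σ2 onset /tb/ (2C), coda /w/ ok → licit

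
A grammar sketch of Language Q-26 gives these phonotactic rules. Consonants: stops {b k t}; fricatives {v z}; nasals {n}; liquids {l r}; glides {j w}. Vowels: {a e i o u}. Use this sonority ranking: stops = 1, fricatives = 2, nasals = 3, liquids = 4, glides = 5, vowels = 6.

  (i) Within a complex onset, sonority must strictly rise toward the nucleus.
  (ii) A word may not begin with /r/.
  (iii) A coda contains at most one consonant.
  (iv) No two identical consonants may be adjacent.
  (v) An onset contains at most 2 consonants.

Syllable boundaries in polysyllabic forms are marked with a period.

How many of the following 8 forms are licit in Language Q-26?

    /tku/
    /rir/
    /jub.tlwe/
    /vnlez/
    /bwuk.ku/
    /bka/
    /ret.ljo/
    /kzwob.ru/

0

/tku/ — violates constraint (i): syllable 1 onset /tk/: /t/ (stop, 1) → /k/ (stop, 1) does not rise → illicit
/rir/ — violates constraint (ii): word begins with /r/ → illicit
/jub.tlwe/ — violates constraint (v): syllable 2 onset /tlw/ has 3 consonants (> 2) → illicit
/vnlez/ — violates constraint (v): syllable 1 onset /vnl/ has 3 consonants (> 2) → illicit
/bwuk.ku/ — violates constraint (iv): adjacent identical consonants /kk/ → illicit
/bka/ — violates constraint (i): syllable 1 onset /bk/: /b/ (stop, 1) → /k/ (stop, 1) does not rise → illicit
/ret.ljo/ — violates constraint (ii): word begins with /r/ → illicit
/kzwob.ru/ — violates constraint (v): syllable 1 onset /kzw/ has 3 consonants (> 2) → illicit
No form is licit → 0.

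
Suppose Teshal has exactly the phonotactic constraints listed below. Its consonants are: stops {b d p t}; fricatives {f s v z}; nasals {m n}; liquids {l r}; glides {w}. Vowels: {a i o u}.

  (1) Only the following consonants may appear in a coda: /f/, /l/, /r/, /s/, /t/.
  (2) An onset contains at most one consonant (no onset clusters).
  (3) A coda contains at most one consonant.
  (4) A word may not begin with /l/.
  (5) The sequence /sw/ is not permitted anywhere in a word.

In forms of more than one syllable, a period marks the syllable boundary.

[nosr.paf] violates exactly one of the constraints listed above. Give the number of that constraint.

3

[nosr.paf]: syllable 1 coda /sr/ has 2 consonants (> 1).
This is a violation of constraint 3: "A coda contains at most one consonant."
The remaining constraints (1, 2, 4, 5) are satisfied.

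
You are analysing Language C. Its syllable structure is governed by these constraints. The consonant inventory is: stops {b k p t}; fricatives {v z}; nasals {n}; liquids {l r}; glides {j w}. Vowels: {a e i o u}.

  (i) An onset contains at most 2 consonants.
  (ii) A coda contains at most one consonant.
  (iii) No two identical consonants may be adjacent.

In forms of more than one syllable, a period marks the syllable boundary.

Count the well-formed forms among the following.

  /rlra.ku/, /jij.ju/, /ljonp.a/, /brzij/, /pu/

/rlra.ku/ — violates constraint (i): syllable 1 onset /rlr/ has 3 consonants (> 2) → ill-formed
/jij.ju/ — violates constraint (iii): adjacent identical consonants /jj/ → ill-formed
/ljonp.a/ — violates constraint (ii): syllable 1 coda /np/ has 2 consonants (> 1) → ill-formed
/brzij/ — violates constraint (i): syllable 1 onset /brz/ has 3 consonants (> 2) → ill-formed
/pu/ — σ1 onset /p/, coda /∅/ ok → well-formed
Well-formed: /pu/ → 1.

1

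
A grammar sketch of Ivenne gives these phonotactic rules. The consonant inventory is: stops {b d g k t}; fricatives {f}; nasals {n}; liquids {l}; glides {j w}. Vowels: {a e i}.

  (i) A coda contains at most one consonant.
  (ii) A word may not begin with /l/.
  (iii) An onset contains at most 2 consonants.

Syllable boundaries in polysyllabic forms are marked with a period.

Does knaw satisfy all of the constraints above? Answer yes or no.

knaw — σ1 onset /kn/ (2C), coda /w/ ok → licit

yes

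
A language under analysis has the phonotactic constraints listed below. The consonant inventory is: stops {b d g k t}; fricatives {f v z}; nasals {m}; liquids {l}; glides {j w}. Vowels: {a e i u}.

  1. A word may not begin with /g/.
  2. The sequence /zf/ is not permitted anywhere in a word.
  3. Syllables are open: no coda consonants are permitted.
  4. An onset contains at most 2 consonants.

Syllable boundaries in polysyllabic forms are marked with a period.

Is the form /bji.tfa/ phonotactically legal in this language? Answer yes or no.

yes

/bji.tfa/ — σ1 onset /bj/ (2C), coda /∅/ ok; σ2 onset /tf/ (2C), coda /∅/ ok → phonotactically legal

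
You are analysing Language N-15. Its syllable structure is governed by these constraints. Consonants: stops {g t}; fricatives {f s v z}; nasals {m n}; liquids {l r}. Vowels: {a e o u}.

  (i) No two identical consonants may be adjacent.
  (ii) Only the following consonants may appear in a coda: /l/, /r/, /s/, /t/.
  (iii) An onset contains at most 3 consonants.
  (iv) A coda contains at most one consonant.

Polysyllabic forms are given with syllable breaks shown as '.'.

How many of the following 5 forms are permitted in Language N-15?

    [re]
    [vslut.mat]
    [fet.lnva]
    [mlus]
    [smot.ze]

[re] — σ1 onset /r/, coda /∅/ ok → permitted
[vslut.mat] — σ1 onset /vsl/ (3C), coda /t/ ok; σ2 onset /m/, coda /t/ ok → permitted
[fet.lnva] — σ1 onset /f/, coda /t/ ok; σ2 onset /lnv/ (3C), coda /∅/ ok → permitted
[mlus] — σ1 onset /ml/ (2C), coda /s/ ok → permitted
[smot.ze] — σ1 onset /sm/ (2C), coda /t/ ok; σ2 onset /z/, coda /∅/ ok → permitted
Permitted: [re], [vslut.mat], [fet.lnva], [mlus], [smot.ze] → 5.

5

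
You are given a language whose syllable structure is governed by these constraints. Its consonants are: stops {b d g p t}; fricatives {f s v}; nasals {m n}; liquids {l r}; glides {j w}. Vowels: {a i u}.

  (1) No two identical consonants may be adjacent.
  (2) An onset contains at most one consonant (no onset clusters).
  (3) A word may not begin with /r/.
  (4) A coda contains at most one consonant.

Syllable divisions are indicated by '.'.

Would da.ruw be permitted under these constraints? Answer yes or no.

da.ruw — σ1 onset /d/, coda /∅/ ok; σ2 onset /r/, coda /w/ ok → permitted

yes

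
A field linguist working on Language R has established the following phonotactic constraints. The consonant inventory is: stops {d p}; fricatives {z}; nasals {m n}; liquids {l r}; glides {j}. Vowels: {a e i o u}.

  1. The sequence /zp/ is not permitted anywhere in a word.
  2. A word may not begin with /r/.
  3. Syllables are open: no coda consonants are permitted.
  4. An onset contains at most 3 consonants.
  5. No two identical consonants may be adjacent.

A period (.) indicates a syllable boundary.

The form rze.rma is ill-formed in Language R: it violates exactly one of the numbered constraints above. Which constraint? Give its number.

2

rze.rma: word begins with /r/.
This is a violation of constraint 2: "A word may not begin with /r/."
The remaining constraints (1, 3, 4, 5) are satisfied.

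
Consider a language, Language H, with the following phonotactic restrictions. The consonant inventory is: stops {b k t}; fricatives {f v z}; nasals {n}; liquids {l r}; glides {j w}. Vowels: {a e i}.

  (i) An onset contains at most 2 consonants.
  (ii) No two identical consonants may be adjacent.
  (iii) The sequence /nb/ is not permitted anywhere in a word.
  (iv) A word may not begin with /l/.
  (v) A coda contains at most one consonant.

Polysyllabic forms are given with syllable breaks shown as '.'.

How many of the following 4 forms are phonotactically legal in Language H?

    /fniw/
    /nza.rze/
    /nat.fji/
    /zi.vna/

4

/fniw/ — σ1 onset /fn/ (2C), coda /w/ ok → phonotactically legal
/nza.rze/ — σ1 onset /nz/ (2C), coda /∅/ ok; σ2 onset /rz/ (2C), coda /∅/ ok → phonotactically legal
/nat.fji/ — σ1 onset /n/, coda /t/ ok; σ2 onset /fj/ (2C), coda /∅/ ok → phonotactically legal
/zi.vna/ — σ1 onset /z/, coda /∅/ ok; σ2 onset /vn/ (2C), coda /∅/ ok → phonotactically legal
Phonotactically legal: /fniw/, /nza.rze/, /nat.fji/, /zi.vna/ → 4.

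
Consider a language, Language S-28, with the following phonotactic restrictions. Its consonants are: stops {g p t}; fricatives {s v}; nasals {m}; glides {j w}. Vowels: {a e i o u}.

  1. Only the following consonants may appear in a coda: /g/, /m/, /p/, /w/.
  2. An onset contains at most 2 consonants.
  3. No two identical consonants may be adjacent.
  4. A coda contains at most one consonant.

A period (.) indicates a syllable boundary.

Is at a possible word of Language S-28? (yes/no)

no

at — violates constraint 1: syllable 1 coda contains /t/, which is not a licensed coda consonant → phonotactically illegal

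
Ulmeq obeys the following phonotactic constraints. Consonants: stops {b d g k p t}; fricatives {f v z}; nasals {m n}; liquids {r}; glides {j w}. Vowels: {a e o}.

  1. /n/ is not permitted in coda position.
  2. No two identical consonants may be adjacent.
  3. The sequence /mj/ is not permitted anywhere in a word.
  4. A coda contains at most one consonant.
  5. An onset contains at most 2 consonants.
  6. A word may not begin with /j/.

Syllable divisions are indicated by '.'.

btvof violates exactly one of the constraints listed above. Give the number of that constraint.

btvof: syllable 1 onset /btv/ has 3 consonants (> 2).
This is a violation of constraint 5: "An onset contains at most 2 consonants."
The remaining constraints (1, 2, 3, 4, 6) are satisfied.

5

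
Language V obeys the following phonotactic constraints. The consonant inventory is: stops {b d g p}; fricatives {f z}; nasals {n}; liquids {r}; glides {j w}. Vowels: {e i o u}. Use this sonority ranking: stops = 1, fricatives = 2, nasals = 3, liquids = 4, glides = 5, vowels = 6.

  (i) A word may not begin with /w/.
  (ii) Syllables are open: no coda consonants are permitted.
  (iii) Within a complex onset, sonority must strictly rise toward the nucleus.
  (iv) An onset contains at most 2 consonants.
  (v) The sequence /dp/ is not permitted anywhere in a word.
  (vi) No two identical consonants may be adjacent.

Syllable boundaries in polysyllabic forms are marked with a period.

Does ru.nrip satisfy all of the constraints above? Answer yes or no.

no

ru.nrip — violates constraint (ii): syllable 2 coda /p/ has 1 consonant (> 0) → phonotactically illegal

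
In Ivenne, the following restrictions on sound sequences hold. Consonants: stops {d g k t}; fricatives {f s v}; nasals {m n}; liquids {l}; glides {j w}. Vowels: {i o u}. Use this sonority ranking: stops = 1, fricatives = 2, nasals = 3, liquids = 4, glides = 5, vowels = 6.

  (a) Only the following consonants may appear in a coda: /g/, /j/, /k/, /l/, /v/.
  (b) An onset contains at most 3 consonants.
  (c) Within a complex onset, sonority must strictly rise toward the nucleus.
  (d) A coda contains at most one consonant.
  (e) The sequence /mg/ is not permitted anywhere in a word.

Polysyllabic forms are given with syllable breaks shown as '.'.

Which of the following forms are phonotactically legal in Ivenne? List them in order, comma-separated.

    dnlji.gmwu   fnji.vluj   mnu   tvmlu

fnji.vluj

dnlji.gmwu — violates constraint (b): syllable 1 onset /dnlj/ has 4 consonants (> 3) → phonotactically illegal
fnji.vluj — σ1 onset /fnj/ (2→3→5 rises), coda /∅/ ok; σ2 onset /vl/ (2→4 rises), coda /j/ ok → phonotactically legal
mnu — violates constraint (c): syllable 1 onset /mn/: /m/ (nasal, 3) → /n/ (nasal, 3) does not rise → phonotactically illegal
tvmlu — violates constraint (b): syllable 1 onset /tvml/ has 4 consonants (> 3) → phonotactically illegal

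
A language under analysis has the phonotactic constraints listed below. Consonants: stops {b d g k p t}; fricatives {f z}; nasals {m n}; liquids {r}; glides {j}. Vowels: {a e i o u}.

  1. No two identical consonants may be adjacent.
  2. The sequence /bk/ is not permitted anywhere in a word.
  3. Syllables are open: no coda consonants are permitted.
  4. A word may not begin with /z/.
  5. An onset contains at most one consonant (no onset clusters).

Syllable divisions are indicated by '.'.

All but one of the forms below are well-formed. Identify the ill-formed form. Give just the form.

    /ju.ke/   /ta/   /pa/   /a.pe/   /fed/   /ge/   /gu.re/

/fed/

/ju.ke/ — σ1 onset /j/, coda /∅/ ok; σ2 onset /k/, coda /∅/ ok → well-formed
/ta/ — σ1 onset /t/, coda /∅/ ok → well-formed
/pa/ — σ1 onset /p/, coda /∅/ ok → well-formed
/a.pe/ — σ1 onset /∅/, coda /∅/ ok; σ2 onset /p/, coda /∅/ ok → well-formed
/fed/ — violates constraint 3: syllable 1 coda /d/ has 1 consonant (> 0) → ill-formed
/ge/ — σ1 onset /g/, coda /∅/ ok → well-formed
/gu.re/ — σ1 onset /g/, coda /∅/ ok; σ2 onset /r/, coda /∅/ ok → well-formed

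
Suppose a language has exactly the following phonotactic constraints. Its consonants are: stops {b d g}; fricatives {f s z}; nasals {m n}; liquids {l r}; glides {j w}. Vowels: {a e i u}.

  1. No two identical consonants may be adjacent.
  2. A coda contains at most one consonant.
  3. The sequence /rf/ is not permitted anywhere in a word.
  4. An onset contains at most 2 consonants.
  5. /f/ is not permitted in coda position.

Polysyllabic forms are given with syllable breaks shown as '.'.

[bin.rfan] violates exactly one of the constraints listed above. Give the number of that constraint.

3

[bin.rfan]: contains banned sequence /rf/.
This is a violation of constraint 3: "The sequence /rf/ is not permitted anywhere in a word."
The remaining constraints (1, 2, 4, 5) are satisfied.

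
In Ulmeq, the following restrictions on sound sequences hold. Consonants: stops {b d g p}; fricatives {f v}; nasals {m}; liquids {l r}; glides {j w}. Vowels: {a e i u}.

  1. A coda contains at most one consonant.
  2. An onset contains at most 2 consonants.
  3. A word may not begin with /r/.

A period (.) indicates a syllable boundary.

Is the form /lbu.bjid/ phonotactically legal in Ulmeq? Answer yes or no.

/lbu.bjid/ — σ1 onset /lb/ (2C), coda /∅/ ok; σ2 onset /bj/ (2C), coda /d/ ok → phonotactically legal

yes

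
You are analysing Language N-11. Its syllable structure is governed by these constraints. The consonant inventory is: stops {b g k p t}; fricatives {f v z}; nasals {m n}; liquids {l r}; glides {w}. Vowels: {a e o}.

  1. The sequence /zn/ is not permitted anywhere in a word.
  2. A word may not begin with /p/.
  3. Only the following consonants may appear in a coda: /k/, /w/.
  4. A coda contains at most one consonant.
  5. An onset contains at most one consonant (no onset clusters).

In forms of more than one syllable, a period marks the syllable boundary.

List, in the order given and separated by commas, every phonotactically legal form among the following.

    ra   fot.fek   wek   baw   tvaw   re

ra, wek, baw, re

ra — σ1 onset /r/, coda /∅/ ok → phonotactically legal
fot.fek — violates constraint 3: syllable 1 coda contains /t/, which is not a licensed coda consonant → phonotactically illegal
wek — σ1 onset /w/, coda /k/ ok → phonotactically legal
baw — σ1 onset /b/, coda /w/ ok → phonotactically legal
tvaw — violates constraint 5: syllable 1 onset /tv/ has 2 consonants (> 1) → phonotactically illegal
re — σ1 onset /r/, coda /∅/ ok → phonotactically legal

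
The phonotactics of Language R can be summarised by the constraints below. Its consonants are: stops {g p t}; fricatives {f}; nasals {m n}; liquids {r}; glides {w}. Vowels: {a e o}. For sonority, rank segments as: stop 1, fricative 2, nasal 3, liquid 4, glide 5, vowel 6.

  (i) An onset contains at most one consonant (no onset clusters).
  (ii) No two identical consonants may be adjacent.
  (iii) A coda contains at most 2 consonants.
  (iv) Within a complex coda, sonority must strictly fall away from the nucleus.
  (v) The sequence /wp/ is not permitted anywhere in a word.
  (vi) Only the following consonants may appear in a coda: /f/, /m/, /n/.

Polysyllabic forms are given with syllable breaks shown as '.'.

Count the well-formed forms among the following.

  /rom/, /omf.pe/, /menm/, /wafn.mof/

/rom/ — σ1 onset /r/, coda /m/ ok → well-formed
/omf.pe/ — σ1 onset /∅/, coda /mf/ (3→2 falls) ok; σ2 onset /p/, coda /∅/ ok → well-formed
/menm/ — violates constraint (iv): syllable 1 coda /nm/: /n/ (nasal, 3) → /m/ (nasal, 3) does not fall → ill-formed
/wafn.mof/ — violates constraint (iv): syllable 1 coda /fn/: /f/ (fricative, 2) → /n/ (nasal, 3) does not fall → ill-formed
Well-formed: /rom/, /omf.pe/ → 2.

2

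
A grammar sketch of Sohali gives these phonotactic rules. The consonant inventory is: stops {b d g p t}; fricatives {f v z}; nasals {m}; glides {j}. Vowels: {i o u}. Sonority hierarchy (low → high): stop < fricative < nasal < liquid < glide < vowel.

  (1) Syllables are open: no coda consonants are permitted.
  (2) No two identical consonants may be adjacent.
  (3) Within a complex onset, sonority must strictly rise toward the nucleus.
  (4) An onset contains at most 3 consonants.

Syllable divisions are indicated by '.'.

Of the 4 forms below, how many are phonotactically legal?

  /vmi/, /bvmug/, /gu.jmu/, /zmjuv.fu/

/vmi/ — σ1 onset /vm/ (2→3 rises), coda /∅/ ok → phonotactically legal
/bvmug/ — violates constraint 1: syllable 1 coda /g/ has 1 consonant (> 0) → phonotactically illegal
/gu.jmu/ — violates constraint 3: syllable 2 onset /jm/: /j/ (glide, 5) → /m/ (nasal, 3) does not rise → phonotactically illegal
/zmjuv.fu/ — violates constraint 1: syllable 1 coda /v/ has 1 consonant (> 0) → phonotactically illegal
Phonotactically legal: /vmi/ → 1.

1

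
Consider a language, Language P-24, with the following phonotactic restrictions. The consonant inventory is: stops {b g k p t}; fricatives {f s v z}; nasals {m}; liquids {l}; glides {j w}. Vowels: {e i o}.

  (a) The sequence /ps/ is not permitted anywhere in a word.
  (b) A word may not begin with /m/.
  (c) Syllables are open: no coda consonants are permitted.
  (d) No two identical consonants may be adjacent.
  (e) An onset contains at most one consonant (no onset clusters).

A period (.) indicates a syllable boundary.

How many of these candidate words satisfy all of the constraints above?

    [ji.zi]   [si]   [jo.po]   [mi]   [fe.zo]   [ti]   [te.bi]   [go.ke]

7

[ji.zi] — σ1 onset /j/, coda /∅/ ok; σ2 onset /z/, coda /∅/ ok → licit
[si] — σ1 onset /s/, coda /∅/ ok → licit
[jo.po] — σ1 onset /j/, coda /∅/ ok; σ2 onset /p/, coda /∅/ ok → licit
[mi] — violates constraint (b): word begins with /m/ → illicit
[fe.zo] — σ1 onset /f/, coda /∅/ ok; σ2 onset /z/, coda /∅/ ok → licit
[ti] — σ1 onset /t/, coda /∅/ ok → licit
[te.bi] — σ1 onset /t/, coda /∅/ ok; σ2 onset /b/, coda /∅/ ok → licit
[go.ke] — σ1 onset /g/, coda /∅/ ok; σ2 onset /k/, coda /∅/ ok → licit
Licit: [ji.zi], [si], [jo.po], [fe.zo], [ti], [te.bi], [go.ke] → 7.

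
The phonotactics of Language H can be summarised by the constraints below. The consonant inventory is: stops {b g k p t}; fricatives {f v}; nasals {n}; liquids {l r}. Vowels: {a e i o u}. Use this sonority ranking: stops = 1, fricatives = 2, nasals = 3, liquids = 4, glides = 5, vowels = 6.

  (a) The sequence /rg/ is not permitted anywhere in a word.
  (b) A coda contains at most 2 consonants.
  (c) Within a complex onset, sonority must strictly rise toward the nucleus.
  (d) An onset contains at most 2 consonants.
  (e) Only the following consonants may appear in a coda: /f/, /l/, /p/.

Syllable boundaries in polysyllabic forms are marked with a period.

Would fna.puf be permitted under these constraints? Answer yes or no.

fna.puf — σ1 onset /fn/ (2→3 rises), coda /∅/ ok; σ2 onset /p/, coda /f/ ok → permitted

yes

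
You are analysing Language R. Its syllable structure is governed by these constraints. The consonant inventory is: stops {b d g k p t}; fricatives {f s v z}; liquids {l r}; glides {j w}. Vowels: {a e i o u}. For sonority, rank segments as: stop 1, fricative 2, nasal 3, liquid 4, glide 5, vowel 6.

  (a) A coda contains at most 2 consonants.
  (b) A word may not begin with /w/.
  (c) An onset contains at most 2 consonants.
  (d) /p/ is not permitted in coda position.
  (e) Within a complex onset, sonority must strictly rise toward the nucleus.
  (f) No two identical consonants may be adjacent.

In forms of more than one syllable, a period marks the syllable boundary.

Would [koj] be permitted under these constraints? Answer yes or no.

[koj] — σ1 onset /k/, coda /j/ ok → permitted

yes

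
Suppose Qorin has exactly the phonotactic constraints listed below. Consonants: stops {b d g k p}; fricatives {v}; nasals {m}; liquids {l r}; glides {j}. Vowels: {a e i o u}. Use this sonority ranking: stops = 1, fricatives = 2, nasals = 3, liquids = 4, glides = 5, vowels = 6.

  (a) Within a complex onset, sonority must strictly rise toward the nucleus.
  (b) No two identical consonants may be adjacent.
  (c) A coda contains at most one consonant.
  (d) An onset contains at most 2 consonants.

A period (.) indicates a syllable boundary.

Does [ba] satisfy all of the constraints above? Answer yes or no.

yes

[ba] — σ1 onset /b/, coda /∅/ ok → licit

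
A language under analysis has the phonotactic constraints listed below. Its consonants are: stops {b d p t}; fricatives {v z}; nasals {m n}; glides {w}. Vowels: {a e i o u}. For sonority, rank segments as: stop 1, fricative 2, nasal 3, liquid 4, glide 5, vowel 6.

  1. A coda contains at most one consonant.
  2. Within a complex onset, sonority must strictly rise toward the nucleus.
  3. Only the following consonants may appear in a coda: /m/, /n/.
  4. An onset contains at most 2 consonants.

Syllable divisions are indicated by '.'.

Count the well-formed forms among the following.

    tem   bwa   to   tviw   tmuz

3

tem — σ1 onset /t/, coda /m/ ok → well-formed
bwa — σ1 onset /bw/ (1→5 rises), coda /∅/ ok → well-formed
to — σ1 onset /t/, coda /∅/ ok → well-formed
tviw — violates constraint 3: syllable 1 coda contains /w/, which is not a licensed coda consonant → ill-formed
tmuz — violates constraint 3: syllable 1 coda contains /z/, which is not a licensed coda consonant → ill-formed
Well-formed: tem, bwa, to → 3.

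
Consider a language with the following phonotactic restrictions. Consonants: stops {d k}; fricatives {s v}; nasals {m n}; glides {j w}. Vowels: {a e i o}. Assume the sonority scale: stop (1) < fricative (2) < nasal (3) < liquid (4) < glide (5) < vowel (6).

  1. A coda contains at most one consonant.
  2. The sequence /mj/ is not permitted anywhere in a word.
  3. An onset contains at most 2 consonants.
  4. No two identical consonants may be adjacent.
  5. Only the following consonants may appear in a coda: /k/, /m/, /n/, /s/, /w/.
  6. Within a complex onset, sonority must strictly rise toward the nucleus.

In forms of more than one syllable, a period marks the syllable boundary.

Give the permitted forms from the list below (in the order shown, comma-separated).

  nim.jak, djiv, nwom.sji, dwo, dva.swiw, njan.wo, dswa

nim.jak — violates constraint 2: contains banned sequence /mj/ → not permitted
djiv — violates constraint 5: syllable 1 coda contains /v/, which is not a licensed coda consonant → not permitted
nwom.sji — σ1 onset /nw/ (3→5 rises), coda /m/ ok; σ2 onset /sj/ (2→5 rises), coda /∅/ ok → permitted
dwo — σ1 onset /dw/ (1→5 rises), coda /∅/ ok → permitted
dva.swiw — σ1 onset /dv/ (1→2 rises), coda /∅/ ok; σ2 onset /sw/ (2→5 rises), coda /w/ ok → permitted
njan.wo — σ1 onset /nj/ (3→5 rises), coda /n/ ok; σ2 onset /w/, coda /∅/ ok → permitted
dswa — violates constraint 3: syllable 1 onset /dsw/ has 3 consonants (> 2) → not permitted

nwom.sji, dwo, dva.swiw, njan.wo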